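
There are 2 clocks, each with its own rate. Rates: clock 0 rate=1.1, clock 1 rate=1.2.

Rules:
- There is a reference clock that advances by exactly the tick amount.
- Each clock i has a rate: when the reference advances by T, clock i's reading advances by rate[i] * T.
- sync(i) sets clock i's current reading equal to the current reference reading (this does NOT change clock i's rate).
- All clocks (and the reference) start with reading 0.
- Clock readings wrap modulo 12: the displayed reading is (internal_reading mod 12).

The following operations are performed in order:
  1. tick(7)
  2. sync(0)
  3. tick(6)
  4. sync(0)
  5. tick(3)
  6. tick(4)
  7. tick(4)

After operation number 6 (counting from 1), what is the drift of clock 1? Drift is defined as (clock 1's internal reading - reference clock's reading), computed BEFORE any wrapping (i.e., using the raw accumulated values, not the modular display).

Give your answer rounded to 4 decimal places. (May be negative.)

Answer: 4.0000

Derivation:
After op 1 tick(7): ref=7.0000 raw=[7.7000 8.4000]
After op 2 sync(0): ref=7.0000 raw=[7.0000 8.4000]
After op 3 tick(6): ref=13.0000 raw=[13.6000 15.6000]
After op 4 sync(0): ref=13.0000 raw=[13.0000 15.6000]
After op 5 tick(3): ref=16.0000 raw=[16.3000 19.2000]
After op 6 tick(4): ref=20.0000 raw=[20.7000 24.0000]
Drift of clock 1 after op 6: 24.0000 - 20.0000 = 4.0000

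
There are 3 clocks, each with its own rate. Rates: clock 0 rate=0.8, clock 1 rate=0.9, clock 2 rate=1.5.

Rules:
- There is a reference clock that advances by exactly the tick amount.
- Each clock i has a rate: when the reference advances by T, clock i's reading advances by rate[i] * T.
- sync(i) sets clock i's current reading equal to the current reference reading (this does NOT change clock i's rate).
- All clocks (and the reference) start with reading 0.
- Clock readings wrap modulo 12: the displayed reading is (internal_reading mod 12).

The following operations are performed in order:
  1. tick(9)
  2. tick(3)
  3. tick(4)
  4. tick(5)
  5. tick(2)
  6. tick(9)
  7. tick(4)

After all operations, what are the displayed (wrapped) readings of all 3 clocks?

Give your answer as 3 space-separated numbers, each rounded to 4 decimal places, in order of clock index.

Answer: 4.8000 8.4000 6.0000

Derivation:
After op 1 tick(9): ref=9.0000 raw=[7.2000 8.1000 13.5000]
After op 2 tick(3): ref=12.0000 raw=[9.6000 10.8000 18.0000]
After op 3 tick(4): ref=16.0000 raw=[12.8000 14.4000 24.0000]
After op 4 tick(5): ref=21.0000 raw=[16.8000 18.9000 31.5000]
After op 5 tick(2): ref=23.0000 raw=[18.4000 20.7000 34.5000]
After op 6 tick(9): ref=32.0000 raw=[25.6000 28.8000 48.0000]
After op 7 tick(4): ref=36.0000 raw=[28.8000 32.4000 54.0000]
Wrap final raw readings (mod 12): 28.8000 mod 12 = 4.8000; 32.4000 mod 12 = 8.4000; 54.0000 mod 12 = 6.0000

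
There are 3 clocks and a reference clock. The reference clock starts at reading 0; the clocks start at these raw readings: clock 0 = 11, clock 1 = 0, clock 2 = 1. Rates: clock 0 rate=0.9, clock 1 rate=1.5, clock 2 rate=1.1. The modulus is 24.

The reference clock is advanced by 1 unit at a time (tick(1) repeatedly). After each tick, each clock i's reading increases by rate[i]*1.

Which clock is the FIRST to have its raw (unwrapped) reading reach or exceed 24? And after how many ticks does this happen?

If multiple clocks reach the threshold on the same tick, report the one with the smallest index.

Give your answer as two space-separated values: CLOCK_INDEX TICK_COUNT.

Answer: 0 15

Derivation:
clock 0: start=11, rate=0.9, needs 24-11 = 13; ticks = ceil(13/0.9) = ceil(14.4444) = 15; reading at tick 15 = 11 + 0.9*15 = 24.5000
clock 1: start=0, rate=1.5, needs 24-0 = 24; ticks = ceil(24/1.5) = ceil(16.0000) = 16; reading at tick 16 = 0 + 1.5*16 = 24.0000
clock 2: start=1, rate=1.1, needs 24-1 = 23; ticks = ceil(23/1.1) = ceil(20.9091) = 21; reading at tick 21 = 1 + 1.1*21 = 24.1000
Minimum tick count = 15; winners = [0]; smallest index = 0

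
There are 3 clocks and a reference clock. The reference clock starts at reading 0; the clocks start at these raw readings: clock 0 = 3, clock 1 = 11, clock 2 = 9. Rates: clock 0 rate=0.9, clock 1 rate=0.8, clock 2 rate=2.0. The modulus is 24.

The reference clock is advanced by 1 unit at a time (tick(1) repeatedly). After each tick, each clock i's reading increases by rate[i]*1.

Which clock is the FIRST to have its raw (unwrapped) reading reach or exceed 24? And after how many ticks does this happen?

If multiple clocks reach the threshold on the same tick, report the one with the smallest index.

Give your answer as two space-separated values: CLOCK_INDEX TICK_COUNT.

clock 0: start=3, rate=0.9, needs 24-3 = 21; ticks = ceil(21/0.9) = ceil(23.3333) = 24; reading at tick 24 = 3 + 0.9*24 = 24.6000
clock 1: start=11, rate=0.8, needs 24-11 = 13; ticks = ceil(13/0.8) = ceil(16.2500) = 17; reading at tick 17 = 11 + 0.8*17 = 24.6000
clock 2: start=9, rate=2.0, needs 24-9 = 15; ticks = ceil(15/2.0) = ceil(7.5000) = 8; reading at tick 8 = 9 + 2.0*8 = 25.0000
Minimum tick count = 8; winners = [2]; smallest index = 2

Answer: 2 8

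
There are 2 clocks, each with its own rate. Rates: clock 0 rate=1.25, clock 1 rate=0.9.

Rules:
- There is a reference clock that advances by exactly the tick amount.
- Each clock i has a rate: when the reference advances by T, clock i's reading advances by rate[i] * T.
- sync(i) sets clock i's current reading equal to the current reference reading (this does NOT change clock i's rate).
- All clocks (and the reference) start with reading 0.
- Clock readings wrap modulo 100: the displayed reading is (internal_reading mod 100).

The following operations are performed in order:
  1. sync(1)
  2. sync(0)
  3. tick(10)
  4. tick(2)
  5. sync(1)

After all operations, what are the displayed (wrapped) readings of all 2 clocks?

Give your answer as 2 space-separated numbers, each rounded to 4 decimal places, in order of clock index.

Answer: 15.0000 12.0000

Derivation:
After op 1 sync(1): ref=0.0000 raw=[0.0000 0.0000]
After op 2 sync(0): ref=0.0000 raw=[0.0000 0.0000]
After op 3 tick(10): ref=10.0000 raw=[12.5000 9.0000]
After op 4 tick(2): ref=12.0000 raw=[15.0000 10.8000]
After op 5 sync(1): ref=12.0000 raw=[15.0000 12.0000]
Wrap final raw readings (mod 100): 15.0000 mod 100 = 15.0000; 12.0000 mod 100 = 12.0000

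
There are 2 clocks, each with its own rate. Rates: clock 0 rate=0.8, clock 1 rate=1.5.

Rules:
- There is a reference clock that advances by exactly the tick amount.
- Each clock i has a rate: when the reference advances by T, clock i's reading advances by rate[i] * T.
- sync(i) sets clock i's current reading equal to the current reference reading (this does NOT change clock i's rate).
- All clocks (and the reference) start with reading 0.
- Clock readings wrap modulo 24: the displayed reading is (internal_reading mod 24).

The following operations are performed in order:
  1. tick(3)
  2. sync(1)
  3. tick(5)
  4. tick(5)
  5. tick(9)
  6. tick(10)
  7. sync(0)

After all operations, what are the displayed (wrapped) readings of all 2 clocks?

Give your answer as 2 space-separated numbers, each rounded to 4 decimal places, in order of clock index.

Answer: 8.0000 22.5000

Derivation:
After op 1 tick(3): ref=3.0000 raw=[2.4000 4.5000]
After op 2 sync(1): ref=3.0000 raw=[2.4000 3.0000]
After op 3 tick(5): ref=8.0000 raw=[6.4000 10.5000]
After op 4 tick(5): ref=13.0000 raw=[10.4000 18.0000]
After op 5 tick(9): ref=22.0000 raw=[17.6000 31.5000]
After op 6 tick(10): ref=32.0000 raw=[25.6000 46.5000]
After op 7 sync(0): ref=32.0000 raw=[32.0000 46.5000]
Wrap final raw readings (mod 24): 32.0000 mod 24 = 8.0000; 46.5000 mod 24 = 22.5000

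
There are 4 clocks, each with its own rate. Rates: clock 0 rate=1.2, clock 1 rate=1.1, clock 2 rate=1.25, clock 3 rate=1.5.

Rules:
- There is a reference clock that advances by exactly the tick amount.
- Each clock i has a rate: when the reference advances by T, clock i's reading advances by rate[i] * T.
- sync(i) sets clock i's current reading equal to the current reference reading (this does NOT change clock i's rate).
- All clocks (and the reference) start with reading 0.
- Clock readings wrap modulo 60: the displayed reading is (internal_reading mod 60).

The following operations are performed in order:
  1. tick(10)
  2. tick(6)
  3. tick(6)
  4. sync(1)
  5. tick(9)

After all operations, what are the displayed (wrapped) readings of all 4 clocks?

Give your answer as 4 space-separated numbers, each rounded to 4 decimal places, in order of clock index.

Answer: 37.2000 31.9000 38.7500 46.5000

Derivation:
After op 1 tick(10): ref=10.0000 raw=[12.0000 11.0000 12.5000 15.0000]
After op 2 tick(6): ref=16.0000 raw=[19.2000 17.6000 20.0000 24.0000]
After op 3 tick(6): ref=22.0000 raw=[26.4000 24.2000 27.5000 33.0000]
After op 4 sync(1): ref=22.0000 raw=[26.4000 22.0000 27.5000 33.0000]
After op 5 tick(9): ref=31.0000 raw=[37.2000 31.9000 38.7500 46.5000]
Wrap final raw readings (mod 60): 37.2000 mod 60 = 37.2000; 31.9000 mod 60 = 31.9000; 38.7500 mod 60 = 38.7500; 46.5000 mod 60 = 46.5000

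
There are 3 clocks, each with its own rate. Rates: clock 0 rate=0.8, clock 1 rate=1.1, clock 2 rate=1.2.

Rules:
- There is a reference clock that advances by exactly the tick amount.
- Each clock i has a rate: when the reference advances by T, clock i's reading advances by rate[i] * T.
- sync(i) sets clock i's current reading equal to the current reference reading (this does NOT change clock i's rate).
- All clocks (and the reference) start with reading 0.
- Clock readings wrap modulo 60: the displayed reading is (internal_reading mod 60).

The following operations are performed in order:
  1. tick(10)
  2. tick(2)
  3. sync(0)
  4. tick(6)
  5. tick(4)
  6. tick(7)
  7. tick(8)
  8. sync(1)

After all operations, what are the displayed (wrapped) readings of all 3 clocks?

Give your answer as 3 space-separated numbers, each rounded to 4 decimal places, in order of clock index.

Answer: 32.0000 37.0000 44.4000

Derivation:
After op 1 tick(10): ref=10.0000 raw=[8.0000 11.0000 12.0000]
After op 2 tick(2): ref=12.0000 raw=[9.6000 13.2000 14.4000]
After op 3 sync(0): ref=12.0000 raw=[12.0000 13.2000 14.4000]
After op 4 tick(6): ref=18.0000 raw=[16.8000 19.8000 21.6000]
After op 5 tick(4): ref=22.0000 raw=[20.0000 24.2000 26.4000]
After op 6 tick(7): ref=29.0000 raw=[25.6000 31.9000 34.8000]
After op 7 tick(8): ref=37.0000 raw=[32.0000 40.7000 44.4000]
After op 8 sync(1): ref=37.0000 raw=[32.0000 37.0000 44.4000]
Wrap final raw readings (mod 60): 32.0000 mod 60 = 32.0000; 37.0000 mod 60 = 37.0000; 44.4000 mod 60 = 44.4000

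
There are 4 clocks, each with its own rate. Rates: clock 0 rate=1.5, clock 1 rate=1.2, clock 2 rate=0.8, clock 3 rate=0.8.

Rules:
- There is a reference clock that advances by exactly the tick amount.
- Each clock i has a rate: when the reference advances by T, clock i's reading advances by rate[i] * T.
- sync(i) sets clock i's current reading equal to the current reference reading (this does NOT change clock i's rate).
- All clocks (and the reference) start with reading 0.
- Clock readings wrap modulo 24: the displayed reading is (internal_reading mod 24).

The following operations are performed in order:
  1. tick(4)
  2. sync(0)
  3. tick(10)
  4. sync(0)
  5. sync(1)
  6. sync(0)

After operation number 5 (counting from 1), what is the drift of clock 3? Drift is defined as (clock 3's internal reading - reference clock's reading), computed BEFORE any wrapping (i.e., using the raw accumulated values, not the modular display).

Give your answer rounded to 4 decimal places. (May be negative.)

After op 1 tick(4): ref=4.0000 raw=[6.0000 4.8000 3.2000 3.2000]
After op 2 sync(0): ref=4.0000 raw=[4.0000 4.8000 3.2000 3.2000]
After op 3 tick(10): ref=14.0000 raw=[19.0000 16.8000 11.2000 11.2000]
After op 4 sync(0): ref=14.0000 raw=[14.0000 16.8000 11.2000 11.2000]
After op 5 sync(1): ref=14.0000 raw=[14.0000 14.0000 11.2000 11.2000]
Drift of clock 3 after op 5: 11.2000 - 14.0000 = -2.8000

Answer: -2.8000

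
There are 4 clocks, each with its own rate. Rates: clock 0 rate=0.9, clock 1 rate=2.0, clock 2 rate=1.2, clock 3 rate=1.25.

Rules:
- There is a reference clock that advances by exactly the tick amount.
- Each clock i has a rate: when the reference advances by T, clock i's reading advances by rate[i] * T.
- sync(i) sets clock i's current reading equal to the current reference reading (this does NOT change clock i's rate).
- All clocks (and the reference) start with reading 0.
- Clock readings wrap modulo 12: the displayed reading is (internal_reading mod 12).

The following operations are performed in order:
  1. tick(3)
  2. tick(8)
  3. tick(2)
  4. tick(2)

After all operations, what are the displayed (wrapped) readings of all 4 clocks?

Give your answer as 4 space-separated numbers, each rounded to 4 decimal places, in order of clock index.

After op 1 tick(3): ref=3.0000 raw=[2.7000 6.0000 3.6000 3.7500]
After op 2 tick(8): ref=11.0000 raw=[9.9000 22.0000 13.2000 13.7500]
After op 3 tick(2): ref=13.0000 raw=[11.7000 26.0000 15.6000 16.2500]
After op 4 tick(2): ref=15.0000 raw=[13.5000 30.0000 18.0000 18.7500]
Wrap final raw readings (mod 12): 13.5000 mod 12 = 1.5000; 30.0000 mod 12 = 6.0000; 18.0000 mod 12 = 6.0000; 18.7500 mod 12 = 6.7500

Answer: 1.5000 6.0000 6.0000 6.7500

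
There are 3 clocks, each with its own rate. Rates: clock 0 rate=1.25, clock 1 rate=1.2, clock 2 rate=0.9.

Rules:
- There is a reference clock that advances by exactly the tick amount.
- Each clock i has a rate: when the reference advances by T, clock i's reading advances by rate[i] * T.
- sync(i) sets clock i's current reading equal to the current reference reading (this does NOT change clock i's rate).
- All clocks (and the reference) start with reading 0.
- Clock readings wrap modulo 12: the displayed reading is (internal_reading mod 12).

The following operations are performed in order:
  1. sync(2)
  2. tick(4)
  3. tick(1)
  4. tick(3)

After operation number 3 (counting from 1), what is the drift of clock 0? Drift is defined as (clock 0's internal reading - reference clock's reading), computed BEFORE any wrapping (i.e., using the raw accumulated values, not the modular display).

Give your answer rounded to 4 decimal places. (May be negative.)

Answer: 1.2500

Derivation:
After op 1 sync(2): ref=0.0000 raw=[0.0000 0.0000 0.0000]
After op 2 tick(4): ref=4.0000 raw=[5.0000 4.8000 3.6000]
After op 3 tick(1): ref=5.0000 raw=[6.2500 6.0000 4.5000]
Drift of clock 0 after op 3: 6.2500 - 5.0000 = 1.2500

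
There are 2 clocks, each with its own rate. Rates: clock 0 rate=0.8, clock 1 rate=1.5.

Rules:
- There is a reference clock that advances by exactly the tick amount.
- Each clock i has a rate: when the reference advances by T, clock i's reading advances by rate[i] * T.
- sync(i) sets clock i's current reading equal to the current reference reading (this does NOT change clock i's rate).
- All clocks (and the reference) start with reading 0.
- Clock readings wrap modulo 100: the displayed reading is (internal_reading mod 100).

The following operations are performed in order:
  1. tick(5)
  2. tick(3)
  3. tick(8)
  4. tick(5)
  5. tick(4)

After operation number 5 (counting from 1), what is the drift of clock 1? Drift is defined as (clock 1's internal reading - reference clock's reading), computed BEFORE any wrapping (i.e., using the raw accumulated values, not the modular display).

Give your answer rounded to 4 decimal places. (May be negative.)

Answer: 12.5000

Derivation:
After op 1 tick(5): ref=5.0000 raw=[4.0000 7.5000]
After op 2 tick(3): ref=8.0000 raw=[6.4000 12.0000]
After op 3 tick(8): ref=16.0000 raw=[12.8000 24.0000]
After op 4 tick(5): ref=21.0000 raw=[16.8000 31.5000]
After op 5 tick(4): ref=25.0000 raw=[20.0000 37.5000]
Drift of clock 1 after op 5: 37.5000 - 25.0000 = 12.5000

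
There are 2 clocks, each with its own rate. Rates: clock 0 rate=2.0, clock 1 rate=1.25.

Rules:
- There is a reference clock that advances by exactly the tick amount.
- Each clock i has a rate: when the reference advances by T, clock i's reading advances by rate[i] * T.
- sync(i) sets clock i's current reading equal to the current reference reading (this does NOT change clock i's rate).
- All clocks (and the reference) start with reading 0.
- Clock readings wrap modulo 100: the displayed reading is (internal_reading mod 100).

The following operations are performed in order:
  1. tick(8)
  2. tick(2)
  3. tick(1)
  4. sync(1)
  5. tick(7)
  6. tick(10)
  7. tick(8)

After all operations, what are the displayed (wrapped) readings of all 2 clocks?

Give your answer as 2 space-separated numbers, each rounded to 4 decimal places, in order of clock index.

After op 1 tick(8): ref=8.0000 raw=[16.0000 10.0000]
After op 2 tick(2): ref=10.0000 raw=[20.0000 12.5000]
After op 3 tick(1): ref=11.0000 raw=[22.0000 13.7500]
After op 4 sync(1): ref=11.0000 raw=[22.0000 11.0000]
After op 5 tick(7): ref=18.0000 raw=[36.0000 19.7500]
After op 6 tick(10): ref=28.0000 raw=[56.0000 32.2500]
After op 7 tick(8): ref=36.0000 raw=[72.0000 42.2500]
Wrap final raw readings (mod 100): 72.0000 mod 100 = 72.0000; 42.2500 mod 100 = 42.2500

Answer: 72.0000 42.2500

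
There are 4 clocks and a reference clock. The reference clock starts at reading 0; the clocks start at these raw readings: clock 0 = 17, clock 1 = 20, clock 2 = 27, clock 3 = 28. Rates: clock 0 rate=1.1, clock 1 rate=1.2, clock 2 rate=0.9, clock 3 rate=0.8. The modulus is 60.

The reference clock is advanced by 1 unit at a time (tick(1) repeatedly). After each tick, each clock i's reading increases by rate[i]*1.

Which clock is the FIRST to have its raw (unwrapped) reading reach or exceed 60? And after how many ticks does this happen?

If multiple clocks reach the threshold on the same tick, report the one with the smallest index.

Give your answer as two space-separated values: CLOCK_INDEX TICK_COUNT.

Answer: 1 34

Derivation:
clock 0: start=17, rate=1.1, needs 60-17 = 43; ticks = ceil(43/1.1) = ceil(39.0909) = 40; reading at tick 40 = 17 + 1.1*40 = 61.0000
clock 1: start=20, rate=1.2, needs 60-20 = 40; ticks = ceil(40/1.2) = ceil(33.3333) = 34; reading at tick 34 = 20 + 1.2*34 = 60.8000
clock 2: start=27, rate=0.9, needs 60-27 = 33; ticks = ceil(33/0.9) = ceil(36.6667) = 37; reading at tick 37 = 27 + 0.9*37 = 60.3000
clock 3: start=28, rate=0.8, needs 60-28 = 32; ticks = ceil(32/0.8) = ceil(40.0000) = 40; reading at tick 40 = 28 + 0.8*40 = 60.0000
Minimum tick count = 34; winners = [1]; smallest index = 1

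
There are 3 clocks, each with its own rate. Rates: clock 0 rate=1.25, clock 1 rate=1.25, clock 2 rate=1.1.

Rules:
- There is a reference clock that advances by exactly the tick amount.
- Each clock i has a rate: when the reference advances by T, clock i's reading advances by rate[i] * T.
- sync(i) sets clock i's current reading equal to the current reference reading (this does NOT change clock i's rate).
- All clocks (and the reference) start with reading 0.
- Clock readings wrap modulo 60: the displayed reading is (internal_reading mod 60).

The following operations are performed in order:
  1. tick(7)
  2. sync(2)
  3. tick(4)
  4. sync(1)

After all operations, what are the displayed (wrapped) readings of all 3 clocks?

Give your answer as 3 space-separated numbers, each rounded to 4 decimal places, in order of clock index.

After op 1 tick(7): ref=7.0000 raw=[8.7500 8.7500 7.7000]
After op 2 sync(2): ref=7.0000 raw=[8.7500 8.7500 7.0000]
After op 3 tick(4): ref=11.0000 raw=[13.7500 13.7500 11.4000]
After op 4 sync(1): ref=11.0000 raw=[13.7500 11.0000 11.4000]
Wrap final raw readings (mod 60): 13.7500 mod 60 = 13.7500; 11.0000 mod 60 = 11.0000; 11.4000 mod 60 = 11.4000

Answer: 13.7500 11.0000 11.4000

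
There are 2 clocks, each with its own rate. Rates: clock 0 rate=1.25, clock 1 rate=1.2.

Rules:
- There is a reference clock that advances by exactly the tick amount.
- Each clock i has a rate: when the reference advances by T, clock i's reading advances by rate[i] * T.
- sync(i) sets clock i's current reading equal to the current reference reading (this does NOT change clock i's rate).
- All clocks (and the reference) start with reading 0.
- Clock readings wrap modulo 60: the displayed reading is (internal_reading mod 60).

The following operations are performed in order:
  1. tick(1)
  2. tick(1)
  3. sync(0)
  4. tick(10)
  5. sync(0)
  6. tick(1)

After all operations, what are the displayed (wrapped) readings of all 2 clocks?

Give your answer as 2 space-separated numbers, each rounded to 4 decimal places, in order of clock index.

Answer: 13.2500 15.6000

Derivation:
After op 1 tick(1): ref=1.0000 raw=[1.2500 1.2000]
After op 2 tick(1): ref=2.0000 raw=[2.5000 2.4000]
After op 3 sync(0): ref=2.0000 raw=[2.0000 2.4000]
After op 4 tick(10): ref=12.0000 raw=[14.5000 14.4000]
After op 5 sync(0): ref=12.0000 raw=[12.0000 14.4000]
After op 6 tick(1): ref=13.0000 raw=[13.2500 15.6000]
Wrap final raw readings (mod 60): 13.2500 mod 60 = 13.2500; 15.6000 mod 60 = 15.6000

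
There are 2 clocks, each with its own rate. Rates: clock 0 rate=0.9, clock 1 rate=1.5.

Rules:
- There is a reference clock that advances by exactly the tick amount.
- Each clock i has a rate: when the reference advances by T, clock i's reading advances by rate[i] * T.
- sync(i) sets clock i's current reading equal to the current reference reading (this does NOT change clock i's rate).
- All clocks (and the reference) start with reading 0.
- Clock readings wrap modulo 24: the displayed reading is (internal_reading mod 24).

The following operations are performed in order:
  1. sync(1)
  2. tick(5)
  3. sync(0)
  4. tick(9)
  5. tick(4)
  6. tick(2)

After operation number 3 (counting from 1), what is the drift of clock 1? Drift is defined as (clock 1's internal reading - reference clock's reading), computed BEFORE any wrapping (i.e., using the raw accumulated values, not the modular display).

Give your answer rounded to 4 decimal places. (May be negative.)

Answer: 2.5000

Derivation:
After op 1 sync(1): ref=0.0000 raw=[0.0000 0.0000]
After op 2 tick(5): ref=5.0000 raw=[4.5000 7.5000]
After op 3 sync(0): ref=5.0000 raw=[5.0000 7.5000]
Drift of clock 1 after op 3: 7.5000 - 5.0000 = 2.5000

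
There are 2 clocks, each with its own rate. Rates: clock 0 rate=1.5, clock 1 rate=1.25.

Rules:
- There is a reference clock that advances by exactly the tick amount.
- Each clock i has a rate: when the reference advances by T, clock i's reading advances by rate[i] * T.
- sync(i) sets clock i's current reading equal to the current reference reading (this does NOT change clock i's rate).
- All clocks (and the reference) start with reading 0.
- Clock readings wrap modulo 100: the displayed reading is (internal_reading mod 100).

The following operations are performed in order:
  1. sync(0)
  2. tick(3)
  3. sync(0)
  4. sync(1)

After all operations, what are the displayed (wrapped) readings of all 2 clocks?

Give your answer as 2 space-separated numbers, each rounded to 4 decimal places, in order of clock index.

Answer: 3.0000 3.0000

Derivation:
After op 1 sync(0): ref=0.0000 raw=[0.0000 0.0000]
After op 2 tick(3): ref=3.0000 raw=[4.5000 3.7500]
After op 3 sync(0): ref=3.0000 raw=[3.0000 3.7500]
After op 4 sync(1): ref=3.0000 raw=[3.0000 3.0000]
Wrap final raw readings (mod 100): 3.0000 mod 100 = 3.0000; 3.0000 mod 100 = 3.0000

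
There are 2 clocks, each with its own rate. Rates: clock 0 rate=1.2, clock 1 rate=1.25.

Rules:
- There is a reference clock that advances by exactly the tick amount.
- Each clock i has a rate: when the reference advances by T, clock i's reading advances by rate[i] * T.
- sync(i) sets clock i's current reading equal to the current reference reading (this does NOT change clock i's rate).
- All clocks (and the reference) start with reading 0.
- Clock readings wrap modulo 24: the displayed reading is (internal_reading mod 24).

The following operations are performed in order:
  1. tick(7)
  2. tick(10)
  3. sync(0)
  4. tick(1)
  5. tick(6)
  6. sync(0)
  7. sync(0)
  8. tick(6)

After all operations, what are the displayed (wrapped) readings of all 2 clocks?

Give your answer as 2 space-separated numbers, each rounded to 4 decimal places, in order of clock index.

After op 1 tick(7): ref=7.0000 raw=[8.4000 8.7500]
After op 2 tick(10): ref=17.0000 raw=[20.4000 21.2500]
After op 3 sync(0): ref=17.0000 raw=[17.0000 21.2500]
After op 4 tick(1): ref=18.0000 raw=[18.2000 22.5000]
After op 5 tick(6): ref=24.0000 raw=[25.4000 30.0000]
After op 6 sync(0): ref=24.0000 raw=[24.0000 30.0000]
After op 7 sync(0): ref=24.0000 raw=[24.0000 30.0000]
After op 8 tick(6): ref=30.0000 raw=[31.2000 37.5000]
Wrap final raw readings (mod 24): 31.2000 mod 24 = 7.2000; 37.5000 mod 24 = 13.5000

Answer: 7.2000 13.5000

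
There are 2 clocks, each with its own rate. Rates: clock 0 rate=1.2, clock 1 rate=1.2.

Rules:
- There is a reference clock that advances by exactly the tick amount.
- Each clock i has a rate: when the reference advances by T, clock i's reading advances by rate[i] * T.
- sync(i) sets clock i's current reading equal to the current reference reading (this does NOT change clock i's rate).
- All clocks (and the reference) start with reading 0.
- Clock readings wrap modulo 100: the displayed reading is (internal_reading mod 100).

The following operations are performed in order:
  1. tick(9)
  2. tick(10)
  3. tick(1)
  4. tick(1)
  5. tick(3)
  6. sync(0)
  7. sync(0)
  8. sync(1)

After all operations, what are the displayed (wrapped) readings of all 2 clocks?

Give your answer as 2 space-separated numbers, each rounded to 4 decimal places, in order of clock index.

Answer: 24.0000 24.0000

Derivation:
After op 1 tick(9): ref=9.0000 raw=[10.8000 10.8000]
After op 2 tick(10): ref=19.0000 raw=[22.8000 22.8000]
After op 3 tick(1): ref=20.0000 raw=[24.0000 24.0000]
After op 4 tick(1): ref=21.0000 raw=[25.2000 25.2000]
After op 5 tick(3): ref=24.0000 raw=[28.8000 28.8000]
After op 6 sync(0): ref=24.0000 raw=[24.0000 28.8000]
After op 7 sync(0): ref=24.0000 raw=[24.0000 28.8000]
After op 8 sync(1): ref=24.0000 raw=[24.0000 24.0000]
Wrap final raw readings (mod 100): 24.0000 mod 100 = 24.0000; 24.0000 mod 100 = 24.0000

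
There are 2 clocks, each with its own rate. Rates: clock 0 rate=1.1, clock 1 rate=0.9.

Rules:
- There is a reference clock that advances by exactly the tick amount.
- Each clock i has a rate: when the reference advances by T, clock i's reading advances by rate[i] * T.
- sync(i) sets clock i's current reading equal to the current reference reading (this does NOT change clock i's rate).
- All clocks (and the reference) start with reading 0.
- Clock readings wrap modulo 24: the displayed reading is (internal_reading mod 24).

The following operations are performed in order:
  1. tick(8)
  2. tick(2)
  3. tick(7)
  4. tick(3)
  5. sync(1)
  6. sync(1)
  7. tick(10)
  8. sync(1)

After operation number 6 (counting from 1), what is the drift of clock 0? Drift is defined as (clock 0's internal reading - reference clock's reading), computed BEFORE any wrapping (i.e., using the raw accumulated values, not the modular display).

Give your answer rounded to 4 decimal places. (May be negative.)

Answer: 2.0000

Derivation:
After op 1 tick(8): ref=8.0000 raw=[8.8000 7.2000]
After op 2 tick(2): ref=10.0000 raw=[11.0000 9.0000]
After op 3 tick(7): ref=17.0000 raw=[18.7000 15.3000]
After op 4 tick(3): ref=20.0000 raw=[22.0000 18.0000]
After op 5 sync(1): ref=20.0000 raw=[22.0000 20.0000]
After op 6 sync(1): ref=20.0000 raw=[22.0000 20.0000]
Drift of clock 0 after op 6: 22.0000 - 20.0000 = 2.0000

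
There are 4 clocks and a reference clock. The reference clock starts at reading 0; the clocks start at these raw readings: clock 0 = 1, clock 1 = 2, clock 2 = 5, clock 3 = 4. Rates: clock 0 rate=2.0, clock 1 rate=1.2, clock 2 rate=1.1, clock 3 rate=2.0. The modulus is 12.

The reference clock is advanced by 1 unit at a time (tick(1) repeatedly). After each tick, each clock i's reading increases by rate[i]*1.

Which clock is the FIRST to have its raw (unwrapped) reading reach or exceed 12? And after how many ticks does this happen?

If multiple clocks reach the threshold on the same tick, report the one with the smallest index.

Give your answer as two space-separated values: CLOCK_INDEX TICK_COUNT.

Answer: 3 4

Derivation:
clock 0: start=1, rate=2.0, needs 12-1 = 11; ticks = ceil(11/2.0) = ceil(5.5000) = 6; reading at tick 6 = 1 + 2.0*6 = 13.0000
clock 1: start=2, rate=1.2, needs 12-2 = 10; ticks = ceil(10/1.2) = ceil(8.3333) = 9; reading at tick 9 = 2 + 1.2*9 = 12.8000
clock 2: start=5, rate=1.1, needs 12-5 = 7; ticks = ceil(7/1.1) = ceil(6.3636) = 7; reading at tick 7 = 5 + 1.1*7 = 12.7000
clock 3: start=4, rate=2.0, needs 12-4 = 8; ticks = ceil(8/2.0) = ceil(4.0000) = 4; reading at tick 4 = 4 + 2.0*4 = 12.0000
Minimum tick count = 4; winners = [3]; smallest index = 3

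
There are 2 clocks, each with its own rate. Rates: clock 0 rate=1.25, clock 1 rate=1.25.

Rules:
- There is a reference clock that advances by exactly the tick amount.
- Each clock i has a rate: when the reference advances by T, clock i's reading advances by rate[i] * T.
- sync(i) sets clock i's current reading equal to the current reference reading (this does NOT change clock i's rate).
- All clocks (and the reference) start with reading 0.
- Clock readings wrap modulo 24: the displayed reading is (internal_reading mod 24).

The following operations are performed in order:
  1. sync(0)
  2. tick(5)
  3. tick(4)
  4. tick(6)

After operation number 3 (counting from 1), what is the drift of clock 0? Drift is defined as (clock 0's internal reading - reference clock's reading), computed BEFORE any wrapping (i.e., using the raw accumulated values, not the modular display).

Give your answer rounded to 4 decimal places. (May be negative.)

Answer: 2.2500

Derivation:
After op 1 sync(0): ref=0.0000 raw=[0.0000 0.0000]
After op 2 tick(5): ref=5.0000 raw=[6.2500 6.2500]
After op 3 tick(4): ref=9.0000 raw=[11.2500 11.2500]
Drift of clock 0 after op 3: 11.2500 - 9.0000 = 2.2500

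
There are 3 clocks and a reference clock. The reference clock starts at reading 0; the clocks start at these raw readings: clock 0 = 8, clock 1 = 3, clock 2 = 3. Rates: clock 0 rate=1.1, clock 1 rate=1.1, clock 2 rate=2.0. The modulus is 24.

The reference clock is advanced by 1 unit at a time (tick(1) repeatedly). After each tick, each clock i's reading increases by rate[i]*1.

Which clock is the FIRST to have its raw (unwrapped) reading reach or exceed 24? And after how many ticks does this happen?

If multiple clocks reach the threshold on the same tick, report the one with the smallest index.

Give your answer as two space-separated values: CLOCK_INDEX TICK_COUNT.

Answer: 2 11

Derivation:
clock 0: start=8, rate=1.1, needs 24-8 = 16; ticks = ceil(16/1.1) = ceil(14.5455) = 15; reading at tick 15 = 8 + 1.1*15 = 24.5000
clock 1: start=3, rate=1.1, needs 24-3 = 21; ticks = ceil(21/1.1) = ceil(19.0909) = 20; reading at tick 20 = 3 + 1.1*20 = 25.0000
clock 2: start=3, rate=2.0, needs 24-3 = 21; ticks = ceil(21/2.0) = ceil(10.5000) = 11; reading at tick 11 = 3 + 2.0*11 = 25.0000
Minimum tick count = 11; winners = [2]; smallest index = 2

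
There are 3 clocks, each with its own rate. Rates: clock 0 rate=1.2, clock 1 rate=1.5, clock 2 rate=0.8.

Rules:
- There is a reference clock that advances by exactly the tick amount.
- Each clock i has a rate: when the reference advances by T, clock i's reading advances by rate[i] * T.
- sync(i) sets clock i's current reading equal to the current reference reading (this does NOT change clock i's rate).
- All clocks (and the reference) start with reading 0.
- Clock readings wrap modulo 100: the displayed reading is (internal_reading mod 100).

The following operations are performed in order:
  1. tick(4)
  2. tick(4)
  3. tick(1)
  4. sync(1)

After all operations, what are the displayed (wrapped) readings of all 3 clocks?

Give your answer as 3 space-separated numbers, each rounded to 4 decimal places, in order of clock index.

Answer: 10.8000 9.0000 7.2000

Derivation:
After op 1 tick(4): ref=4.0000 raw=[4.8000 6.0000 3.2000]
After op 2 tick(4): ref=8.0000 raw=[9.6000 12.0000 6.4000]
After op 3 tick(1): ref=9.0000 raw=[10.8000 13.5000 7.2000]
After op 4 sync(1): ref=9.0000 raw=[10.8000 9.0000 7.2000]
Wrap final raw readings (mod 100): 10.8000 mod 100 = 10.8000; 9.0000 mod 100 = 9.0000; 7.2000 mod 100 = 7.2000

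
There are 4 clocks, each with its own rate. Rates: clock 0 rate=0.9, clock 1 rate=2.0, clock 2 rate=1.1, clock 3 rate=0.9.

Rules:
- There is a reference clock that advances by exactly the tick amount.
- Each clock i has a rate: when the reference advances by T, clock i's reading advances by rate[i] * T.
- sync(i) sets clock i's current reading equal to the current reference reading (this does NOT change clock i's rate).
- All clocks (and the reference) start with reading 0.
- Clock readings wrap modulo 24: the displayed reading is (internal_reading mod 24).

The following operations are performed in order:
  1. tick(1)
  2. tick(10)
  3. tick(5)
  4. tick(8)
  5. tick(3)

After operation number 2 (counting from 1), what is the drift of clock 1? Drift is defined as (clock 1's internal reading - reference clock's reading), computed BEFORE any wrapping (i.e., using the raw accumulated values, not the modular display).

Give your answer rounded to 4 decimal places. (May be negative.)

After op 1 tick(1): ref=1.0000 raw=[0.9000 2.0000 1.1000 0.9000]
After op 2 tick(10): ref=11.0000 raw=[9.9000 22.0000 12.1000 9.9000]
Drift of clock 1 after op 2: 22.0000 - 11.0000 = 11.0000

Answer: 11.0000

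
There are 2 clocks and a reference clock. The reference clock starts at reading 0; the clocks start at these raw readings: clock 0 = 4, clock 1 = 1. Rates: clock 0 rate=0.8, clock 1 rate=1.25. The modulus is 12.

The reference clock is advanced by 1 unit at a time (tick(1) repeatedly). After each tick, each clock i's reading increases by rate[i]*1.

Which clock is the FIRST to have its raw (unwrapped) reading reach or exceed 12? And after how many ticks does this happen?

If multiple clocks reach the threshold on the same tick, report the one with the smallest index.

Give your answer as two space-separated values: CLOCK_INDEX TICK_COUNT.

Answer: 1 9

Derivation:
clock 0: start=4, rate=0.8, needs 12-4 = 8; ticks = ceil(8/0.8) = ceil(10.0000) = 10; reading at tick 10 = 4 + 0.8*10 = 12.0000
clock 1: start=1, rate=1.25, needs 12-1 = 11; ticks = ceil(11/1.25) = ceil(8.8000) = 9; reading at tick 9 = 1 + 1.25*9 = 12.2500
Minimum tick count = 9; winners = [1]; smallest index = 1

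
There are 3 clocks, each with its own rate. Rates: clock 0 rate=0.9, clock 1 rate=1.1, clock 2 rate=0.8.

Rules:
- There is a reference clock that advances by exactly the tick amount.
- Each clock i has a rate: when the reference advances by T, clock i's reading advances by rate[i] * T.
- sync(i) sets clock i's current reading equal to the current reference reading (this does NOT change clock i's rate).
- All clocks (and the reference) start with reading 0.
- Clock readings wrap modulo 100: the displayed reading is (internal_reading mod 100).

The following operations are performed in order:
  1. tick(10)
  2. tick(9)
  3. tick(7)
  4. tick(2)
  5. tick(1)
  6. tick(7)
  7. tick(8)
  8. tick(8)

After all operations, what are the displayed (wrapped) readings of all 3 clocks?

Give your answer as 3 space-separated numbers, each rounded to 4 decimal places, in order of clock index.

Answer: 46.8000 57.2000 41.6000

Derivation:
After op 1 tick(10): ref=10.0000 raw=[9.0000 11.0000 8.0000]
After op 2 tick(9): ref=19.0000 raw=[17.1000 20.9000 15.2000]
After op 3 tick(7): ref=26.0000 raw=[23.4000 28.6000 20.8000]
After op 4 tick(2): ref=28.0000 raw=[25.2000 30.8000 22.4000]
After op 5 tick(1): ref=29.0000 raw=[26.1000 31.9000 23.2000]
After op 6 tick(7): ref=36.0000 raw=[32.4000 39.6000 28.8000]
After op 7 tick(8): ref=44.0000 raw=[39.6000 48.4000 35.2000]
After op 8 tick(8): ref=52.0000 raw=[46.8000 57.2000 41.6000]
Wrap final raw readings (mod 100): 46.8000 mod 100 = 46.8000; 57.2000 mod 100 = 57.2000; 41.6000 mod 100 = 41.6000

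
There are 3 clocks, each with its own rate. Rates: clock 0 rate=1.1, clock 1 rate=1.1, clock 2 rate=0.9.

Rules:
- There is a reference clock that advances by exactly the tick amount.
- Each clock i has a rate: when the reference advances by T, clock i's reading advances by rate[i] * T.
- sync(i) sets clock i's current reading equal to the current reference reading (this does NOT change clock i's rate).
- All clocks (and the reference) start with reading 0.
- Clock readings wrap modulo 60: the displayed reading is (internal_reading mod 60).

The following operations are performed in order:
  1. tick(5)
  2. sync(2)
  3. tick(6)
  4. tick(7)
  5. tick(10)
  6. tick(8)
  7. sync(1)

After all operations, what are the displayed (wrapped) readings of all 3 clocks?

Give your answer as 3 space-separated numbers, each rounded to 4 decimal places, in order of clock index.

Answer: 39.6000 36.0000 32.9000

Derivation:
After op 1 tick(5): ref=5.0000 raw=[5.5000 5.5000 4.5000]
After op 2 sync(2): ref=5.0000 raw=[5.5000 5.5000 5.0000]
After op 3 tick(6): ref=11.0000 raw=[12.1000 12.1000 10.4000]
After op 4 tick(7): ref=18.0000 raw=[19.8000 19.8000 16.7000]
After op 5 tick(10): ref=28.0000 raw=[30.8000 30.8000 25.7000]
After op 6 tick(8): ref=36.0000 raw=[39.6000 39.6000 32.9000]
After op 7 sync(1): ref=36.0000 raw=[39.6000 36.0000 32.9000]
Wrap final raw readings (mod 60): 39.6000 mod 60 = 39.6000; 36.0000 mod 60 = 36.0000; 32.9000 mod 60 = 32.9000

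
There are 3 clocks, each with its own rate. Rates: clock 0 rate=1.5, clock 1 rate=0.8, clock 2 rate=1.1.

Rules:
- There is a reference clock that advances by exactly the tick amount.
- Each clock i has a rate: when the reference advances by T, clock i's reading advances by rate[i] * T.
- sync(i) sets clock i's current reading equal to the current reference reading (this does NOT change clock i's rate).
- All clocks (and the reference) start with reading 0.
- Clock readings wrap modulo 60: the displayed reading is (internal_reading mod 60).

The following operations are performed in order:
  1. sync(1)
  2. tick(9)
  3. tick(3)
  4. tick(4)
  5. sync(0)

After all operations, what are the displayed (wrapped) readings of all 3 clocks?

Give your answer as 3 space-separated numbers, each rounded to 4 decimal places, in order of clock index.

After op 1 sync(1): ref=0.0000 raw=[0.0000 0.0000 0.0000]
After op 2 tick(9): ref=9.0000 raw=[13.5000 7.2000 9.9000]
After op 3 tick(3): ref=12.0000 raw=[18.0000 9.6000 13.2000]
After op 4 tick(4): ref=16.0000 raw=[24.0000 12.8000 17.6000]
After op 5 sync(0): ref=16.0000 raw=[16.0000 12.8000 17.6000]
Wrap final raw readings (mod 60): 16.0000 mod 60 = 16.0000; 12.8000 mod 60 = 12.8000; 17.6000 mod 60 = 17.6000

Answer: 16.0000 12.8000 17.6000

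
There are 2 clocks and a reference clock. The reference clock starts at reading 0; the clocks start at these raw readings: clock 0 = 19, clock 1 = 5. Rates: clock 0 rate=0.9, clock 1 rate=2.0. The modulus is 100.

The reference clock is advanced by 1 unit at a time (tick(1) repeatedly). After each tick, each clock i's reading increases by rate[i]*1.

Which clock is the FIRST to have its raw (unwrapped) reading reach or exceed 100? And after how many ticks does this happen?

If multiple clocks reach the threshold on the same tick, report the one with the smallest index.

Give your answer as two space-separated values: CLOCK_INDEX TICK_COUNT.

Answer: 1 48

Derivation:
clock 0: start=19, rate=0.9, needs 100-19 = 81; ticks = ceil(81/0.9) = ceil(90.0000) = 90; reading at tick 90 = 19 + 0.9*90 = 100.0000
clock 1: start=5, rate=2.0, needs 100-5 = 95; ticks = ceil(95/2.0) = ceil(47.5000) = 48; reading at tick 48 = 5 + 2.0*48 = 101.0000
Minimum tick count = 48; winners = [1]; smallest index = 1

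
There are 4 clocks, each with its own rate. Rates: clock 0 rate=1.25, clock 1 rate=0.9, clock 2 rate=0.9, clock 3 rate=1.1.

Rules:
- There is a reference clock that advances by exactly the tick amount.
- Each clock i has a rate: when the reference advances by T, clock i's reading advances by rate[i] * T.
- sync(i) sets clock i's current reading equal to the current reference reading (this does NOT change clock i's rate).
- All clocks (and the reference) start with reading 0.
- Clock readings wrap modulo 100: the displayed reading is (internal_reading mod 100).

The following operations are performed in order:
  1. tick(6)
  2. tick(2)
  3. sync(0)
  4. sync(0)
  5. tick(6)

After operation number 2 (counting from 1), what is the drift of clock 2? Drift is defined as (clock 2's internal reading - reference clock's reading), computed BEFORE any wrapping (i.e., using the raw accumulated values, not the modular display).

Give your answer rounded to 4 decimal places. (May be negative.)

After op 1 tick(6): ref=6.0000 raw=[7.5000 5.4000 5.4000 6.6000]
After op 2 tick(2): ref=8.0000 raw=[10.0000 7.2000 7.2000 8.8000]
Drift of clock 2 after op 2: 7.2000 - 8.0000 = -0.8000

Answer: -0.8000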